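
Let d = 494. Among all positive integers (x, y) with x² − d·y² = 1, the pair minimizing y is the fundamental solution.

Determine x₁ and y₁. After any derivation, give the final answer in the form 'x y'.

73035 3286

[22; 4,2,2,1,2,1,2,2,4,44] for √494; ℓ=10 ⇒ convergent index 9
a_0=22:  p_0=22·1+0=22,  q_0=22·0+1=1
…
a_5=2:  p_5=2·689+489=1867,  q_5=2·31+22=84
a_6=1:  p_6=1·1867+689=2556,  q_6=1·84+31=115
…
a_8=2:  p_8=2·6979+2556=16514,  q_8=2·314+115=743
a_9=4:  p_9=4·16514+6979=73035,  q_9=4·743+314=3286
fundamental: x₁=73035, y₁=3286  (since 5334111225 − 494·10797796 = 1)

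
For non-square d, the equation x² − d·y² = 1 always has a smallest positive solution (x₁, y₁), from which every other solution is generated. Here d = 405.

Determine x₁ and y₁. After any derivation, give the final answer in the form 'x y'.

161 8

√405 → a₀=20, period (8,40); ℓ=2 even so k=1
k=0  a_k=20  p_k/q_k = 20/1
k=1  a_k=8  p_k/q_k = 161/8
→ (161, 8).  Check: 161²=25921, 405·8²=25920, difference 1.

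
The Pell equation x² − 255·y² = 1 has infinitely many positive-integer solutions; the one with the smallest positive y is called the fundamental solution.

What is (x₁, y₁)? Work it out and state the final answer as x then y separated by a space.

16 1

d=255: √d = [15; 1,30] (ℓ=2, even), read p_1/q_1
i=0: a=15 ⇒ p=15, q=1
i=1: a=1 ⇒ p=16, q=1
fundamental: x₁=16, y₁=1  (since 256 − 255·1 = 1)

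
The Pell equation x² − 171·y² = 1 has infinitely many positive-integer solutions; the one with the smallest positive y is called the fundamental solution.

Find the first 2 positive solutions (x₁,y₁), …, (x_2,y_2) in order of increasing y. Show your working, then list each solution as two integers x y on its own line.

[13; 13,26] for √171; ℓ=2 ⇒ convergent index 1
i=0: a=13 ⇒ p=13, q=1
i=1: a=13 ⇒ p=170, q=13
fundamental: x₁=170, y₁=13  (since 28900 − 171·169 = 1)
n=2: (170,13)∘(170,13) = (170·170+171·13·13, 170·13+13·170) = (57799,4420)

170 13
57799 4420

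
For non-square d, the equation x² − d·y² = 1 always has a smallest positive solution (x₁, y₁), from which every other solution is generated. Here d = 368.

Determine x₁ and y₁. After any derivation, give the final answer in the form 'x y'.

1151 60

√368 → a₀=19, period (5,2,5,38); ℓ=4 even so k=3
step 0: (19, 1)  from 19·(1,0) + (0,1)
step 1: (96, 5)  from 5·(19,1) + (1,0)
step 2: (211, 11)  from 2·(96,5) + (19,1)
step 3: (1151, 60)  from 5·(211,11) + (96,5)
(x₁, y₁) = (1151, 60);  1151² − 368·60² = 1 ✓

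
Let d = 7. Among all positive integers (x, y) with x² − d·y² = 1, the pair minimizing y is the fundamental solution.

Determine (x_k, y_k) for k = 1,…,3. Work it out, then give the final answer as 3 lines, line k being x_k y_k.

[2; 1,1,1,4] for √7; ℓ=4 ⇒ convergent index 3
a_0=2:  p_0=2·1+0=2,  q_0=2·0+1=1
a_1=1:  p_1=1·2+1=3,  q_1=1·1+0=1
a_2=1:  p_2=1·3+2=5,  q_2=1·1+1=2
a_3=1:  p_3=1·5+3=8,  q_3=1·2+1=3
(x₁, y₁) = (8, 3);  8² − 7·3² = 1 ✓
(x_2, y_2) = (8·8 + 7·3·3, 8·3 + 3·8) = (127, 48)
(x_3, y_3) = (8·127 + 7·3·48, 8·48 + 3·127) = (2024, 765)

8 3
127 48
2024 765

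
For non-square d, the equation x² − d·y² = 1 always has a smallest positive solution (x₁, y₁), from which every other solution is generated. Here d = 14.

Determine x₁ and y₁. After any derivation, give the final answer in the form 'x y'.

√14 = [3; 1,2,1,6, …], period ℓ=4 (even) → k=3
a_0=3:  p_0=3·1+0=3,  q_0=3·0+1=1
…
a_2=2:  p_2=2·4+3=11,  q_2=2·1+1=3
a_3=1:  p_3=1·11+4=15,  q_3=1·3+1=4
→ (15, 4).  Check: 15²=225, 14·4²=224, difference 1.

15 4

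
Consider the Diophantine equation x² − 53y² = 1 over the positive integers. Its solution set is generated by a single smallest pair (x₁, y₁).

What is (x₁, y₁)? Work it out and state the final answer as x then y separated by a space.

d=53: √d = [7; 3,1,1,3,14] (ℓ=5, odd), read p_9/q_9
i=0: a=7 ⇒ p=7, q=1
…
i=3: a=1 ⇒ p=51, q=7
…
i=8: a=1 ⇒ p=18557, q=2549
i=9: a=3 ⇒ p=66249, q=9100
fundamental: x₁=66249, y₁=9100  (since 4388930001 − 53·82810000 = 1)

66249 9100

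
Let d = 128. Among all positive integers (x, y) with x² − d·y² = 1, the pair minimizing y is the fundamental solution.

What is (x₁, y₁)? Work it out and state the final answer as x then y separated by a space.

[11; 3,5,3,22] for √128; ℓ=4 ⇒ convergent index 3
a_0=11:  p_0=11·1+0=11,  q_0=11·0+1=1
a_1=3:  p_1=3·11+1=34,  q_1=3·1+0=3
a_2=5:  p_2=5·34+11=181,  q_2=5·3+1=16
a_3=3:  p_3=3·181+34=577,  q_3=3·16+3=51
fundamental: x₁=577, y₁=51  (since 332929 − 128·2601 = 1)

577 51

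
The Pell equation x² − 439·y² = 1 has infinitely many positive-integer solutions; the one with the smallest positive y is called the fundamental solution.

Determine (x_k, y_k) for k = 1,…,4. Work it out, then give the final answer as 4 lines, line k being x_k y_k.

√439 → a₀=20, period (1,19,1,40); ℓ=4 even so k=3
i=0: a=20 ⇒ p=20, q=1
…
i=2: a=19 ⇒ p=419, q=20
i=3: a=1 ⇒ p=440, q=21
→ (440, 21).  Check: 440²=193600, 439·21²=193599, difference 1.
(440+21√439)^2 = 387199 + 18480√439
(440+21√439)^3 = 340734680 + 16262379√439
(440+21√439)^4 = 299846131201 + 14310875040√439

440 21
387199 18480
340734680 16262379
299846131201 14310875040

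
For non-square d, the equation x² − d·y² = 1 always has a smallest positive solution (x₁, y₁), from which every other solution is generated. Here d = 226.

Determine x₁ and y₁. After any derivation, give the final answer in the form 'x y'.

√226 → a₀=15, period (30); ℓ=1 odd so k=1
step 0: (15, 1)  from 15·(1,0) + (0,1)
step 1: (451, 30)  from 30·(15,1) + (1,0)
(x₁, y₁) = (451, 30);  451² − 226·30² = 1 ✓

451 30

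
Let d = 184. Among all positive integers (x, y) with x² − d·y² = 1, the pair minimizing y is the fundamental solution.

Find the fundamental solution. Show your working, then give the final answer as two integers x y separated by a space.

[13; 1,1,3,2,1,2,1,2,3,1,1,26] for √184; ℓ=12 ⇒ convergent index 11
k=0  a_k=13  p_k/q_k = 13/1
k=1  a_k=1  p_k/q_k = 14/1
…
k=6  a_k=2  p_k/q_k = 841/62
…
k=8  a_k=2  p_k/q_k = 3147/232
k=9  a_k=3  p_k/q_k = 10594/781
k=10  a_k=1  p_k/q_k = 13741/1013
k=11  a_k=1  p_k/q_k = 24335/1794
(x₁, y₁) = (24335, 1794);  24335² − 184·1794² = 1 ✓

24335 1794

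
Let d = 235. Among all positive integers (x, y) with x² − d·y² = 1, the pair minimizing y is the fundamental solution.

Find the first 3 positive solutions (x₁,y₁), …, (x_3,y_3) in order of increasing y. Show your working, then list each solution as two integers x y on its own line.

d=235: √d = [15; 3,30] (ℓ=2, even), read p_1/q_1
step 0: (15, 1)  from 15·(1,0) + (0,1)
step 1: (46, 3)  from 3·(15,1) + (1,0)
fundamental: x₁=46, y₁=3  (since 2116 − 235·9 = 1)
k=2:  x_2 = 46·46+235·3·3 = 4231,  y_2 = 46·3+3·46 = 276
k=3:  x_3 = 46·4231+235·3·276 = 389206,  y_3 = 46·276+3·4231 = 25389

46 3
4231 276
389206 25389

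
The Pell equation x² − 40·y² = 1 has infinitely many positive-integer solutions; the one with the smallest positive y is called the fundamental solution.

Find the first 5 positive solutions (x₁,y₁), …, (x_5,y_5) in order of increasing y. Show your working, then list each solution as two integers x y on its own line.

√40 = [6; 3,12, …], period ℓ=2 (even) → k=1
step 0: (6, 1)  from 6·(1,0) + (0,1)
step 1: (19, 3)  from 3·(6,1) + (1,0)
(x₁, y₁) = (19, 3);  19² − 40·3² = 1 ✓
n=2: (19,3)∘(19,3) = (19·19+40·3·3, 19·3+3·19) = (721,114)
n=3: (721,114)∘(19,3) = (19·721+40·3·114, 19·114+3·721) = (27379,4329)
n=4: (27379,4329)∘(19,3) = (19·27379+40·3·4329, 19·4329+3·27379) = (1039681,164388)
n=5: (1039681,164388)∘(19,3) = (19·1039681+40·3·164388, 19·164388+3·1039681) = (39480499,6242415)

19 3
721 114
27379 4329
1039681 164388
39480499 6242415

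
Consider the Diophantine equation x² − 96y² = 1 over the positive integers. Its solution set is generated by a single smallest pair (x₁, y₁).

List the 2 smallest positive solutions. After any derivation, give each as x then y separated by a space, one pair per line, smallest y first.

49 5
4801 490

√96 → a₀=9, period (1,3,1,18); ℓ=4 even so k=3
step 0: (9, 1)  from 9·(1,0) + (0,1)
step 1: (10, 1)  from 1·(9,1) + (1,0)
step 2: (39, 4)  from 3·(10,1) + (9,1)
step 3: (49, 5)  from 1·(39,4) + (10,1)
→ (49, 5).  Check: 49²=2401, 96·5²=2400, difference 1.
(x_2, y_2) = (49·49 + 96·5·5, 49·5 + 5·49) = (4801, 490)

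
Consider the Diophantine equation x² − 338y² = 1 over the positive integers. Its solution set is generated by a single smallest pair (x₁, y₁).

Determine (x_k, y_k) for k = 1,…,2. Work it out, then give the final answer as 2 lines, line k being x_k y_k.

114243 6214
26102926097 1419812004

d=338: √d = [18; 2,1,1,2,36] (ℓ=5, odd), read p_9/q_9
k=0  a_k=18  p_k/q_k = 18/1
k=1  a_k=2  p_k/q_k = 37/2
k=2  a_k=1  p_k/q_k = 55/3
k=3  a_k=1  p_k/q_k = 92/5
k=4  a_k=2  p_k/q_k = 239/13
k=5  a_k=36  p_k/q_k = 8696/473
k=6  a_k=2  p_k/q_k = 17631/959
…
k=8  a_k=1  p_k/q_k = 43958/2391
k=9  a_k=2  p_k/q_k = 114243/6214
→ (114243, 6214).  Check: 114243²=13051463049, 338·6214²=13051463048, difference 1.
n=2: (114243,6214)∘(114243,6214) = (114243·114243+338·6214·6214, 114243·6214+6214·114243) = (26102926097,1419812004)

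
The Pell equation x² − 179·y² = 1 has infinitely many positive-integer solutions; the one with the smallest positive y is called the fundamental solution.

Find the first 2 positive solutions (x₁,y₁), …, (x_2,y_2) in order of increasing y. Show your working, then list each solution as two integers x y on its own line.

4190210 313191
35115719688199 2624672120220

√179 = [13; 2,1,1,1,3,…,1,2,26, …], period ℓ=14 (even) → k=13
a_0=13:  p_0=13·1+0=13,  q_0=13·0+1=1
…
a_2=1:  p_2=1·27+13=40,  q_2=1·2+1=3
a_3=1:  p_3=1·40+27=67,  q_3=1·3+2=5
…
a_5=3:  p_5=3·107+67=388,  q_5=3·8+5=29
…
a_7=13:  p_7=13·2047+388=26999,  q_7=13·153+29=2018
a_8=5:  p_8=5·26999+2047=137042,  q_8=5·2018+153=10243
a_9=3:  p_9=3·137042+26999=438125,  q_9=3·10243+2018=32747
…
a_11=1:  p_11=1·575167+438125=1013292,  q_11=1·42990+32747=75737
a_12=1:  p_12=1·1013292+575167=1588459,  q_12=1·75737+42990=118727
a_13=2:  p_13=2·1588459+1013292=4190210,  q_13=2·118727+75737=313191
→ (4190210, 313191).  Check: 4190210²=17557859844100, 179·313191²=17557859844099, difference 1.
k=2:  x_2 = 4190210·4190210+179·313191·313191 = 35115719688199,  y_2 = 4190210·313191+313191·4190210 = 2624672120220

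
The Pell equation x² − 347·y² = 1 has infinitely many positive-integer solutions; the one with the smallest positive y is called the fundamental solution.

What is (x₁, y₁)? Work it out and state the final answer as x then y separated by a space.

641602 34443

√347 → a₀=18, period (1,1,1,2,4,…,1,1,36); ℓ=14 even so k=13
a_0=18:  p_0=18·1+0=18,  q_0=18·0+1=1
…
a_2=1:  p_2=1·19+18=37,  q_2=1·1+1=2
a_3=1:  p_3=1·37+19=56,  q_3=1·2+1=3
…
a_10=2:  p_10=2·74549+15070=164168,  q_10=2·4002+809=8813
…
a_12=1:  p_12=1·238717+164168=402885,  q_12=1·12815+8813=21628
a_13=1:  p_13=1·402885+238717=641602,  q_13=1·21628+12815=34443
fundamental: x₁=641602, y₁=34443  (since 411653126404 − 347·1186320249 = 1)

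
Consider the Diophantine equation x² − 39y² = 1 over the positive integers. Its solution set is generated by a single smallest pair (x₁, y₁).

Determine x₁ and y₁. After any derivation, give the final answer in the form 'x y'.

25 4

[6; 4,12] for √39; ℓ=2 ⇒ convergent index 1
step 0: (6, 1)  from 6·(1,0) + (0,1)
step 1: (25, 4)  from 4·(6,1) + (1,0)
→ (25, 4).  Check: 25²=625, 39·4²=624, difference 1.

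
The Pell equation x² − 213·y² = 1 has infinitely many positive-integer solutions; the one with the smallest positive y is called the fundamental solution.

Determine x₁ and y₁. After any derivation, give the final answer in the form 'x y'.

194399 13320

[14; 1,1,2,6,1,8,1,6,2,1,1,28] for √213; ℓ=12 ⇒ convergent index 11
k=0  a_k=14  p_k/q_k = 14/1
k=1  a_k=1  p_k/q_k = 15/1
…
k=3  a_k=2  p_k/q_k = 73/5
k=4  a_k=6  p_k/q_k = 467/32
…
k=10  a_k=1  p_k/q_k = 115574/7919
k=11  a_k=1  p_k/q_k = 194399/13320
(x₁, y₁) = (194399, 13320);  194399² − 213·13320² = 1 ✓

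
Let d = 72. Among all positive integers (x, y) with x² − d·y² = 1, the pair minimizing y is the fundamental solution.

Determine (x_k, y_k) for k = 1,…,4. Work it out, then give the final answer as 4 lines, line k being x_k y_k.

d=72: √d = [8; 2,16] (ℓ=2, even), read p_1/q_1
step 0: (8, 1)  from 8·(1,0) + (0,1)
step 1: (17, 2)  from 2·(8,1) + (1,0)
→ (17, 2).  Check: 17²=289, 72·2²=288, difference 1.
k=2:  x_2 = 17·17+72·2·2 = 577,  y_2 = 17·2+2·17 = 68
k=3:  x_3 = 17·577+72·2·68 = 19601,  y_3 = 17·68+2·577 = 2310
k=4:  x_4 = 17·19601+72·2·2310 = 665857,  y_4 = 17·2310+2·19601 = 78472

17 2
577 68
19601 2310
665857 78472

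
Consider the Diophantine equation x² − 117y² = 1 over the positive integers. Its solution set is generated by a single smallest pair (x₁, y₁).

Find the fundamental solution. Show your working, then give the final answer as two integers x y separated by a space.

d=117: √d = [10; 1,4,2,4,1,20] (ℓ=6, even), read p_5/q_5
a_0=10:  p_0=10·1+0=10,  q_0=10·0+1=1
a_1=1:  p_1=1·10+1=11,  q_1=1·1+0=1
…
a_4=4:  p_4=4·119+54=530,  q_4=4·11+5=49
a_5=1:  p_5=1·530+119=649,  q_5=1·49+11=60
→ (649, 60).  Check: 649²=421201, 117·60²=421200, difference 1.

649 60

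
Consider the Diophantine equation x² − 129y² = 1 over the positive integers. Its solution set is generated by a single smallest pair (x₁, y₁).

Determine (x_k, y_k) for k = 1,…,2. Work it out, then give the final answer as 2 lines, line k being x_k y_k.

16855 1484
568182049 50025640

√129 → a₀=11, period (2,1,3,1,6,1,3,1,2,22); ℓ=10 even so k=9
a_0=11:  p_0=11·1+0=11,  q_0=11·0+1=1
a_1=2:  p_1=2·11+1=23,  q_1=2·1+0=2
…
a_7=3:  p_7=3·1238+1079=4793,  q_7=3·109+95=422
a_8=1:  p_8=1·4793+1238=6031,  q_8=1·422+109=531
a_9=2:  p_9=2·6031+4793=16855,  q_9=2·531+422=1484
→ (16855, 1484).  Check: 16855²=284091025, 129·1484²=284091024, difference 1.
n=2: (16855,1484)∘(16855,1484) = (16855·16855+129·1484·1484, 16855·1484+1484·16855) = (568182049,50025640)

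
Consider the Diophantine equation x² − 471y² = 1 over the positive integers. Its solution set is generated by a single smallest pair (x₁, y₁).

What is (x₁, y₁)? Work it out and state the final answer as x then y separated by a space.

d=471: √d = [21; 1,2,2,1,3,…,2,1,42] (ℓ=14, even), read p_13/q_13
k=0  a_k=21  p_k/q_k = 21/1
k=1  a_k=1  p_k/q_k = 22/1
…
k=4  a_k=1  p_k/q_k = 217/10
k=5  a_k=3  p_k/q_k = 803/37
k=6  a_k=4  p_k/q_k = 3429/158
k=7  a_k=14  p_k/q_k = 48809/2249
k=8  a_k=4  p_k/q_k = 198665/9154
k=9  a_k=3  p_k/q_k = 644804/29711
k=10  a_k=1  p_k/q_k = 843469/38865
k=11  a_k=2  p_k/q_k = 2331742/107441
k=12  a_k=2  p_k/q_k = 5506953/253747
k=13  a_k=1  p_k/q_k = 7838695/361188
(x₁, y₁) = (7838695, 361188);  7838695² − 471·361188² = 1 ✓

7838695 361188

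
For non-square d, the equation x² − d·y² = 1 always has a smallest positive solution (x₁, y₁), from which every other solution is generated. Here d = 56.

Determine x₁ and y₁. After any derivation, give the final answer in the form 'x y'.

d=56: √d = [7; 2,14] (ℓ=2, even), read p_1/q_1
k=0  a_k=7  p_k/q_k = 7/1
k=1  a_k=2  p_k/q_k = 15/2
fundamental: x₁=15, y₁=2  (since 225 − 56·4 = 1)

15 2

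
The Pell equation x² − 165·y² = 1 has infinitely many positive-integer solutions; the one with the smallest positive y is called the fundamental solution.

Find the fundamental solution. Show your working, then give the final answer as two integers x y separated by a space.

1079 84

√165 = [12; 1,5,2,5,1,24, …], period ℓ=6 (even) → k=5
a_0=12:  p_0=12·1+0=12,  q_0=12·0+1=1
a_1=1:  p_1=1·12+1=13,  q_1=1·1+0=1
…
a_4=5:  p_4=5·167+77=912,  q_4=5·13+6=71
a_5=1:  p_5=1·912+167=1079,  q_5=1·71+13=84
(x₁, y₁) = (1079, 84);  1079² − 165·84² = 1 ✓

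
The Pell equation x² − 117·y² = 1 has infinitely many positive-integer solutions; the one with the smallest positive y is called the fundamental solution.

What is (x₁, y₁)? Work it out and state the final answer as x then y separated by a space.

[10; 1,4,2,4,1,20] for √117; ℓ=6 ⇒ convergent index 5
i=0: a=10 ⇒ p=10, q=1
i=1: a=1 ⇒ p=11, q=1
…
i=3: a=2 ⇒ p=119, q=11
i=4: a=4 ⇒ p=530, q=49
i=5: a=1 ⇒ p=649, q=60
fundamental: x₁=649, y₁=60  (since 421201 − 117·3600 = 1)

649 60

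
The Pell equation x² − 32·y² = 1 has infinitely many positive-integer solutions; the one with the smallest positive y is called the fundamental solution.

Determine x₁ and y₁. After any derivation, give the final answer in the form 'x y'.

d=32: √d = [5; 1,1,1,10] (ℓ=4, even), read p_3/q_3
step 0: (5, 1)  from 5·(1,0) + (0,1)
…
step 2: (11, 2)  from 1·(6,1) + (5,1)
step 3: (17, 3)  from 1·(11,2) + (6,1)
(x₁, y₁) = (17, 3);  17² − 32·3² = 1 ✓

17 3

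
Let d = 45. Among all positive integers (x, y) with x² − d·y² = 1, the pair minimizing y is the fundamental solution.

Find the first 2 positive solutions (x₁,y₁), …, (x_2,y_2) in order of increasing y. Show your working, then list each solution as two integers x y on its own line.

161 24
51841 7728

d=45: √d = [6; 1,2,2,2,1,12] (ℓ=6, even), read p_5/q_5
a_0=6:  p_0=6·1+0=6,  q_0=6·0+1=1
…
a_3=2:  p_3=2·20+7=47,  q_3=2·3+1=7
a_4=2:  p_4=2·47+20=114,  q_4=2·7+3=17
a_5=1:  p_5=1·114+47=161,  q_5=1·17+7=24
→ (161, 24).  Check: 161²=25921, 45·24²=25920, difference 1.
k=2:  x_2 = 161·161+45·24·24 = 51841,  y_2 = 161·24+24·161 = 7728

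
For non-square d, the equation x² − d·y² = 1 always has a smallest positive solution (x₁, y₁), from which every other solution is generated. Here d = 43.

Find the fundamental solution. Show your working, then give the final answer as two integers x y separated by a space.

d=43: √d = [6; 1,1,3,1,5,1,3,1,1,12] (ℓ=10, even), read p_9/q_9
i=0: a=6 ⇒ p=6, q=1
…
i=2: a=1 ⇒ p=13, q=2
i=3: a=3 ⇒ p=46, q=7
i=4: a=1 ⇒ p=59, q=9
…
i=7: a=3 ⇒ p=1541, q=235
i=8: a=1 ⇒ p=1941, q=296
i=9: a=1 ⇒ p=3482, q=531
(x₁, y₁) = (3482, 531);  3482² − 43·531² = 1 ✓

3482 531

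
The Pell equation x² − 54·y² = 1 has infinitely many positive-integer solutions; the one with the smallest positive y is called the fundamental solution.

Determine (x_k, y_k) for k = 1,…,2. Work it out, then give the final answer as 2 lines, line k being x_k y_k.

[7; 2,1,6,1,2,14] for √54; ℓ=6 ⇒ convergent index 5
k=0  a_k=7  p_k/q_k = 7/1
k=1  a_k=2  p_k/q_k = 15/2
k=2  a_k=1  p_k/q_k = 22/3
…
k=4  a_k=1  p_k/q_k = 169/23
k=5  a_k=2  p_k/q_k = 485/66
fundamental: x₁=485, y₁=66  (since 235225 − 54·4356 = 1)
(x_2, y_2) = (485·485 + 54·66·66, 485·66 + 66·485) = (470449, 64020)

485 66
470449 64020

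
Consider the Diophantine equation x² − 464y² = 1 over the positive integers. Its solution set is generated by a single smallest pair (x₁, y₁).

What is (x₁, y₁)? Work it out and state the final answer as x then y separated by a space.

9801 455

√464 → a₀=21, period (1,1,5,1,1,1,5,1,1,42); ℓ=10 even so k=9
a_0=21:  p_0=21·1+0=21,  q_0=21·0+1=1
…
a_5=1:  p_5=1·280+237=517,  q_5=1·13+11=24
a_6=1:  p_6=1·517+280=797,  q_6=1·24+13=37
a_7=5:  p_7=5·797+517=4502,  q_7=5·37+24=209
a_8=1:  p_8=1·4502+797=5299,  q_8=1·209+37=246
a_9=1:  p_9=1·5299+4502=9801,  q_9=1·246+209=455
fundamental: x₁=9801, y₁=455  (since 96059601 − 464·207025 = 1)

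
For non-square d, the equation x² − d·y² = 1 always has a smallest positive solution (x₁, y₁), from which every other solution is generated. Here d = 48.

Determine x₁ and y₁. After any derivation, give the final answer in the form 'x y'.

7 1

√48 = [6; 1,12, …], period ℓ=2 (even) → k=1
k=0  a_k=6  p_k/q_k = 6/1
k=1  a_k=1  p_k/q_k = 7/1
(x₁, y₁) = (7, 1);  7² − 48·1² = 1 ✓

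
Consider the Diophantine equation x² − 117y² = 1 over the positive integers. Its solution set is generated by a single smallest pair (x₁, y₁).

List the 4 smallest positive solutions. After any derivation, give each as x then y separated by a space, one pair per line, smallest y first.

649 60
842401 77880
1093435849 101088180
1419278889601 131212379760

√117 = [10; 1,4,2,4,1,20, …], period ℓ=6 (even) → k=5
a_0=10:  p_0=10·1+0=10,  q_0=10·0+1=1
a_1=1:  p_1=1·10+1=11,  q_1=1·1+0=1
…
a_3=2:  p_3=2·54+11=119,  q_3=2·5+1=11
a_4=4:  p_4=4·119+54=530,  q_4=4·11+5=49
a_5=1:  p_5=1·530+119=649,  q_5=1·49+11=60
→ (649, 60).  Check: 649²=421201, 117·60²=421200, difference 1.
(649+60√117)^2 = 842401 + 77880√117
(649+60√117)^3 = 1093435849 + 101088180√117
(649+60√117)^4 = 1419278889601 + 131212379760√117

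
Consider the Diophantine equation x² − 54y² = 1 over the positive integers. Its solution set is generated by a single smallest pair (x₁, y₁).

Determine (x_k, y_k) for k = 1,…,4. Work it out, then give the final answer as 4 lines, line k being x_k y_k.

485 66
470449 64020
456335045 62099334
442644523201 60236289960

√54 = [7; 2,1,6,1,2,14, …], period ℓ=6 (even) → k=5
i=0: a=7 ⇒ p=7, q=1
i=1: a=2 ⇒ p=15, q=2
i=2: a=1 ⇒ p=22, q=3
i=3: a=6 ⇒ p=147, q=20
i=4: a=1 ⇒ p=169, q=23
i=5: a=2 ⇒ p=485, q=66
(x₁, y₁) = (485, 66);  485² − 54·66² = 1 ✓
(485+66√54)^2 = 470449 + 64020√54
(485+66√54)^3 = 456335045 + 62099334√54
(485+66√54)^4 = 442644523201 + 60236289960√54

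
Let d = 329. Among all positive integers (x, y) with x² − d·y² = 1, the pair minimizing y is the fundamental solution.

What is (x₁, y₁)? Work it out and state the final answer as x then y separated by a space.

2376415 131016

d=329: √d = [18; 7,4,2,1,1,4,1,1,2,4,7,36] (ℓ=12, even), read p_11/q_11
i=0: a=18 ⇒ p=18, q=1
i=1: a=7 ⇒ p=127, q=7
…
i=3: a=2 ⇒ p=1179, q=65
i=4: a=1 ⇒ p=1705, q=94
…
i=6: a=4 ⇒ p=13241, q=730
i=7: a=1 ⇒ p=16125, q=889
…
i=10: a=4 ⇒ p=328794, q=18127
i=11: a=7 ⇒ p=2376415, q=131016
fundamental: x₁=2376415, y₁=131016  (since 5647348252225 − 329·17165192256 = 1)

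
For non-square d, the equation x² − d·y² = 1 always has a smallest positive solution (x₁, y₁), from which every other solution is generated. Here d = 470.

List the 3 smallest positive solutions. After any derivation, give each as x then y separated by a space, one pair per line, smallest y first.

1691 78
5718961 263796
19341524411 892157994

√470 → a₀=21, period (1,2,8,2,1,42); ℓ=6 even so k=5
step 0: (21, 1)  from 21·(1,0) + (0,1)
step 1: (22, 1)  from 1·(21,1) + (1,0)
step 2: (65, 3)  from 2·(22,1) + (21,1)
step 3: (542, 25)  from 8·(65,3) + (22,1)
step 4: (1149, 53)  from 2·(542,25) + (65,3)
step 5: (1691, 78)  from 1·(1149,53) + (542,25)
(x₁, y₁) = (1691, 78);  1691² − 470·78² = 1 ✓
(x_2, y_2) = (1691·1691 + 470·78·78, 1691·78 + 78·1691) = (5718961, 263796)
(x_3, y_3) = (1691·5718961 + 470·78·263796, 1691·263796 + 78·5718961) = (19341524411, 892157994)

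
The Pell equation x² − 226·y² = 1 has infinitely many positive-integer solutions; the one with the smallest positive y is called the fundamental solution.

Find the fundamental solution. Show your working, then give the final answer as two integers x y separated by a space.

[15; 30] for √226; ℓ=1 ⇒ convergent index 1
i=0: a=15 ⇒ p=15, q=1
i=1: a=30 ⇒ p=451, q=30
(x₁, y₁) = (451, 30);  451² − 226·30² = 1 ✓

451 30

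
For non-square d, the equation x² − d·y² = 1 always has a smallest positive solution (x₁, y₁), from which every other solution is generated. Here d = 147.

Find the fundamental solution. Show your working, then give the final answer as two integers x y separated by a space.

d=147: √d = [12; 8,24] (ℓ=2, even), read p_1/q_1
i=0: a=12 ⇒ p=12, q=1
i=1: a=8 ⇒ p=97, q=8
fundamental: x₁=97, y₁=8  (since 9409 − 147·64 = 1)

97 8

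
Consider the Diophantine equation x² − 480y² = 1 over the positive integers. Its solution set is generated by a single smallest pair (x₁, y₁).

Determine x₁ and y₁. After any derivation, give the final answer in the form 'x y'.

√480 = [21; 1,9,1,42, …], period ℓ=4 (even) → k=3
k=0  a_k=21  p_k/q_k = 21/1
k=1  a_k=1  p_k/q_k = 22/1
k=2  a_k=9  p_k/q_k = 219/10
k=3  a_k=1  p_k/q_k = 241/11
(x₁, y₁) = (241, 11);  241² − 480·11² = 1 ✓

241 11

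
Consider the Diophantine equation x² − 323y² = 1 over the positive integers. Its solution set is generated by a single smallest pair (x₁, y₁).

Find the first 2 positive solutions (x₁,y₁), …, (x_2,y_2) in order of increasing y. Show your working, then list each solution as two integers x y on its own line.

[17; 1,34] for √323; ℓ=2 ⇒ convergent index 1
step 0: (17, 1)  from 17·(1,0) + (0,1)
step 1: (18, 1)  from 1·(17,1) + (1,0)
→ (18, 1).  Check: 18²=324, 323·1²=323, difference 1.
k=2:  x_2 = 18·18+323·1·1 = 647,  y_2 = 18·1+1·18 = 36

18 1
647 36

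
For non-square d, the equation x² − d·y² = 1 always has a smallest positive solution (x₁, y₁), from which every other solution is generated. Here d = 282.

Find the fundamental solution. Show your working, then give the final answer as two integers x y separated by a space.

2351 140

√282 → a₀=16, period (1,3,1,4,1,3,1,32); ℓ=8 even so k=7
step 0: (16, 1)  from 16·(1,0) + (0,1)
step 1: (17, 1)  from 1·(16,1) + (1,0)
step 2: (67, 4)  from 3·(17,1) + (16,1)
step 3: (84, 5)  from 1·(67,4) + (17,1)
step 4: (403, 24)  from 4·(84,5) + (67,4)
step 5: (487, 29)  from 1·(403,24) + (84,5)
step 6: (1864, 111)  from 3·(487,29) + (403,24)
step 7: (2351, 140)  from 1·(1864,111) + (487,29)
→ (2351, 140).  Check: 2351²=5527201, 282·140²=5527200, difference 1.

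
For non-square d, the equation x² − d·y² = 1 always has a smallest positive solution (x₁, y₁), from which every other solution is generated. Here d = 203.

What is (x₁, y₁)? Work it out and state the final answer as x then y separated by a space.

57 4

√203 = [14; 4,28, …], period ℓ=2 (even) → k=1
i=0: a=14 ⇒ p=14, q=1
i=1: a=4 ⇒ p=57, q=4
fundamental: x₁=57, y₁=4  (since 3249 − 203·16 = 1)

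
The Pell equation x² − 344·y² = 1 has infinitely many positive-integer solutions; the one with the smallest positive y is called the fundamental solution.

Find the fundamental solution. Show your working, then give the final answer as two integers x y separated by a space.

10405 561

[18; 1,1,4,1,3,1,4,1,1,36] for √344; ℓ=10 ⇒ convergent index 9
step 0: (18, 1)  from 18·(1,0) + (0,1)
…
step 2: (37, 2)  from 1·(19,1) + (18,1)
…
step 6: (983, 53)  from 1·(779,42) + (204,11)
…
step 8: (5694, 307)  from 1·(4711,254) + (983,53)
step 9: (10405, 561)  from 1·(5694,307) + (4711,254)
→ (10405, 561).  Check: 10405²=108264025, 344·561²=108264024, difference 1.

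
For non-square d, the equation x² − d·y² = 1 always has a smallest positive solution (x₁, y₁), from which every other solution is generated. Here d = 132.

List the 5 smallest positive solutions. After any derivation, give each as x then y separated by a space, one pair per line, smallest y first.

23 2
1057 92
48599 4230
2234497 194488
102738263 8942218

d=132: √d = [11; 2,22] (ℓ=2, even), read p_1/q_1
i=0: a=11 ⇒ p=11, q=1
i=1: a=2 ⇒ p=23, q=2
→ (23, 2).  Check: 23²=529, 132·2²=528, difference 1.
(x_2, y_2) = (23·23 + 132·2·2, 23·2 + 2·23) = (1057, 92)
(x_3, y_3) = (23·1057 + 132·2·92, 23·92 + 2·1057) = (48599, 4230)
(x_4, y_4) = (23·48599 + 132·2·4230, 23·4230 + 2·48599) = (2234497, 194488)
(x_5, y_5) = (23·2234497 + 132·2·194488, 23·194488 + 2·2234497) = (102738263, 8942218)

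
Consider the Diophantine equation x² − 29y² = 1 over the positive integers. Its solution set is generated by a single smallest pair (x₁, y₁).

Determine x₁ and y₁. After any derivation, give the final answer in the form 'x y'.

9801 1820

d=29: √d = [5; 2,1,1,2,10] (ℓ=5, odd), read p_9/q_9
i=0: a=5 ⇒ p=5, q=1
…
i=3: a=1 ⇒ p=27, q=5
i=4: a=2 ⇒ p=70, q=13
…
i=8: a=1 ⇒ p=3775, q=701
i=9: a=2 ⇒ p=9801, q=1820
(x₁, y₁) = (9801, 1820);  9801² − 29·1820² = 1 ✓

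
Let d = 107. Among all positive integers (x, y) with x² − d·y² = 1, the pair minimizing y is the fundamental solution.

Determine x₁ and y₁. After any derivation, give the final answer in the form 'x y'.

d=107: √d = [10; 2,1,9,1,2,20] (ℓ=6, even), read p_5/q_5
i=0: a=10 ⇒ p=10, q=1
i=1: a=2 ⇒ p=21, q=2
i=2: a=1 ⇒ p=31, q=3
i=3: a=9 ⇒ p=300, q=29
i=4: a=1 ⇒ p=331, q=32
i=5: a=2 ⇒ p=962, q=93
→ (962, 93).  Check: 962²=925444, 107·93²=925443, difference 1.

962 93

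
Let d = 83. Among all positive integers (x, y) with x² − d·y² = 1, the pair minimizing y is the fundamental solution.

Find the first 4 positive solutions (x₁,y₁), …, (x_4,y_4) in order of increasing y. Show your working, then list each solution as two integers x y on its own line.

82 9
13447 1476
2205226 242055
361643617 39695544

√83 = [9; 9,18, …], period ℓ=2 (even) → k=1
step 0: (9, 1)  from 9·(1,0) + (0,1)
step 1: (82, 9)  from 9·(9,1) + (1,0)
→ (82, 9).  Check: 82²=6724, 83·9²=6723, difference 1.
(82+9√83)^2 = 13447 + 1476√83
(82+9√83)^3 = 2205226 + 242055√83
(82+9√83)^4 = 361643617 + 39695544√83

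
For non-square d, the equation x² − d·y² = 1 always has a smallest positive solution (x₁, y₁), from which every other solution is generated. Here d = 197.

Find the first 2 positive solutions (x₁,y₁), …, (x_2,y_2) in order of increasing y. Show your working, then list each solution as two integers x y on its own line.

393 28
308897 22008

d=197: √d = [14; 28] (ℓ=1, odd), read p_1/q_1
i=0: a=14 ⇒ p=14, q=1
i=1: a=28 ⇒ p=393, q=28
fundamental: x₁=393, y₁=28  (since 154449 − 197·784 = 1)
(x_2, y_2) = (393·393 + 197·28·28, 393·28 + 28·393) = (308897, 22008)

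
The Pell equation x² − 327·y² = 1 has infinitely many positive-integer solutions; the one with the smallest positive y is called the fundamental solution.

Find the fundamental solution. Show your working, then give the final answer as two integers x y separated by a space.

[18; 12,36] for √327; ℓ=2 ⇒ convergent index 1
k=0  a_k=18  p_k/q_k = 18/1
k=1  a_k=12  p_k/q_k = 217/12
fundamental: x₁=217, y₁=12  (since 47089 − 327·144 = 1)

217 12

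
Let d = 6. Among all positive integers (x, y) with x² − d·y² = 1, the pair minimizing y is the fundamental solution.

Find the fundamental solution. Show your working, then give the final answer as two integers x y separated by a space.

5 2

[2; 2,4] for √6; ℓ=2 ⇒ convergent index 1
step 0: (2, 1)  from 2·(1,0) + (0,1)
step 1: (5, 2)  from 2·(2,1) + (1,0)
(x₁, y₁) = (5, 2);  5² − 6·2² = 1 ✓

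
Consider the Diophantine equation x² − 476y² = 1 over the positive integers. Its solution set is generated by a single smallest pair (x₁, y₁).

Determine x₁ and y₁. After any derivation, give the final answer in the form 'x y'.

28799 1320

√476 = [21; 1,4,2,10,2,4,1,42, …], period ℓ=8 (even) → k=7
a_0=21:  p_0=21·1+0=21,  q_0=21·0+1=1
…
a_3=2:  p_3=2·109+22=240,  q_3=2·5+1=11
…
a_5=2:  p_5=2·2509+240=5258,  q_5=2·115+11=241
a_6=4:  p_6=4·5258+2509=23541,  q_6=4·241+115=1079
a_7=1:  p_7=1·23541+5258=28799,  q_7=1·1079+241=1320
(x₁, y₁) = (28799, 1320);  28799² − 476·1320² = 1 ✓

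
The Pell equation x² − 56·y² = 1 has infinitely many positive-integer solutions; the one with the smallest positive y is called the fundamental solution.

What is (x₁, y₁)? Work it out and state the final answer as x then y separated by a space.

15 2

√56 = [7; 2,14, …], period ℓ=2 (even) → k=1
a_0=7:  p_0=7·1+0=7,  q_0=7·0+1=1
a_1=2:  p_1=2·7+1=15,  q_1=2·1+0=2
fundamental: x₁=15, y₁=2  (since 225 − 56·4 = 1)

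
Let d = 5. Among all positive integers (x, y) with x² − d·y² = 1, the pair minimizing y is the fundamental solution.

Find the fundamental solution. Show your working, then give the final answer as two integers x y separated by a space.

√5 = [2; 4, …], period ℓ=1 (odd) → k=1
k=0  a_k=2  p_k/q_k = 2/1
k=1  a_k=4  p_k/q_k = 9/4
fundamental: x₁=9, y₁=4  (since 81 − 5·16 = 1)

9 4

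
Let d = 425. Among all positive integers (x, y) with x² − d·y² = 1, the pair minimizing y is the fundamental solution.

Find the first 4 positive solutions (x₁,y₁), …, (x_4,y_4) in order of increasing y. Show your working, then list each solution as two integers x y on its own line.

√425 → a₀=20, period (1,1,1,1,1,1,40); ℓ=7 odd so k=13
k=0  a_k=20  p_k/q_k = 20/1
…
k=2  a_k=1  p_k/q_k = 41/2
…
k=9  a_k=1  p_k/q_k = 22038/1069
…
k=12  a_k=1  p_k/q_k = 88420/4289
k=13  a_k=1  p_k/q_k = 143649/6968
fundamental: x₁=143649, y₁=6968  (since 20635035201 − 425·48553024 = 1)
(x_2, y_2) = (143649·143649 + 425·6968·6968, 143649·6968 + 6968·143649) = (41270070401, 2001892464)
(x_3, y_3) = (143649·41270070401 + 425·6968·2001892464, 143649·2001892464 + 6968·41270070401) = (11856808685922849, 575139701115304)
(x_4, y_4) = (143649·11856808685922849 + 425·6968·575139701115304, 143649·575139701115304 + 6968·11856808685922849) = (3406437421806992601601, 165236485849022716128)

143649 6968
41270070401 2001892464
11856808685922849 575139701115304
3406437421806992601601 165236485849022716128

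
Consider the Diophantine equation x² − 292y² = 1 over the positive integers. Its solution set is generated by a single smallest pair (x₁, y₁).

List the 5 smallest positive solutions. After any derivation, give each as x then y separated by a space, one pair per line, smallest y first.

2281249 133500
10408194000001 609093483000
47487364308614281249 2778987798000400500
216661004683313632776000001 12679126270400622186966000
988515400545561595548925838281249 57848488250447518938990000667500

d=292: √d = [17; 11,2,1,3,8,3,1,2,11,34] (ℓ=10, even), read p_9/q_9
i=0: a=17 ⇒ p=17, q=1
i=1: a=11 ⇒ p=188, q=11
i=2: a=2 ⇒ p=393, q=23
…
i=6: a=3 ⇒ p=55143, q=3227
i=7: a=1 ⇒ p=72812, q=4261
i=8: a=2 ⇒ p=200767, q=11749
i=9: a=11 ⇒ p=2281249, q=133500
(x₁, y₁) = (2281249, 133500);  2281249² − 292·133500² = 1 ✓
k=2:  x_2 = 2281249·2281249+292·133500·133500 = 10408194000001,  y_2 = 2281249·133500+133500·2281249 = 609093483000
k=3:  x_3 = 2281249·10408194000001+292·133500·609093483000 = 47487364308614281249,  y_3 = 2281249·609093483000+133500·10408194000001 = 2778987798000400500
k=4:  x_4 = 2281249·47487364308614281249+292·133500·2778987798000400500 = 216661004683313632776000001,  y_4 = 2281249·2778987798000400500+133500·47487364308614281249 = 12679126270400622186966000
k=5:  x_5 = 2281249·216661004683313632776000001+292·133500·12679126270400622186966000 = 988515400545561595548925838281249,  y_5 = 2281249·12679126270400622186966000+133500·216661004683313632776000001 = 57848488250447518938990000667500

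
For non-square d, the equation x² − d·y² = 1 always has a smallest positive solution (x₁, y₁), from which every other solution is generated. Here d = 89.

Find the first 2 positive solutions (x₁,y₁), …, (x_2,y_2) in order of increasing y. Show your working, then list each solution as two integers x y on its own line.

500001 53000
500002000001 53000106000

√89 → a₀=9, period (2,3,3,2,18); ℓ=5 odd so k=9
i=0: a=9 ⇒ p=9, q=1
i=1: a=2 ⇒ p=19, q=2
i=2: a=3 ⇒ p=66, q=7
…
i=4: a=2 ⇒ p=500, q=53
i=5: a=18 ⇒ p=9217, q=977
i=6: a=2 ⇒ p=18934, q=2007
i=7: a=3 ⇒ p=66019, q=6998
i=8: a=3 ⇒ p=216991, q=23001
i=9: a=2 ⇒ p=500001, q=53000
→ (500001, 53000).  Check: 500001²=250001000001, 89·53000²=250001000000, difference 1.
k=2:  x_2 = 500001·500001+89·53000·53000 = 500002000001,  y_2 = 500001·53000+53000·500001 = 53000106000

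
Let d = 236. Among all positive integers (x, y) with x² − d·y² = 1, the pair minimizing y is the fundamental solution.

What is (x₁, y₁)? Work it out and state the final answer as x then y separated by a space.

561799 36570

√236 = [15; 2,1,3,5,1,6,1,5,3,1,2,30, …], period ℓ=12 (even) → k=11
step 0: (15, 1)  from 15·(1,0) + (0,1)
step 1: (31, 2)  from 2·(15,1) + (1,0)
step 2: (46, 3)  from 1·(31,2) + (15,1)
step 3: (169, 11)  from 3·(46,3) + (31,2)
step 4: (891, 58)  from 5·(169,11) + (46,3)
step 5: (1060, 69)  from 1·(891,58) + (169,11)
step 6: (7251, 472)  from 6·(1060,69) + (891,58)
step 7: (8311, 541)  from 1·(7251,472) + (1060,69)
step 8: (48806, 3177)  from 5·(8311,541) + (7251,472)
step 9: (154729, 10072)  from 3·(48806,3177) + (8311,541)
step 10: (203535, 13249)  from 1·(154729,10072) + (48806,3177)
step 11: (561799, 36570)  from 2·(203535,13249) + (154729,10072)
fundamental: x₁=561799, y₁=36570  (since 315618116401 − 236·1337364900 = 1)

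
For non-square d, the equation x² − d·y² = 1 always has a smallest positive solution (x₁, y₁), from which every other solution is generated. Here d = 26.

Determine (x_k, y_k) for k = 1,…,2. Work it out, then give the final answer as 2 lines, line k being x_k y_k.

51 10
5201 1020

√26 → a₀=5, period (10); ℓ=1 odd so k=1
k=0  a_k=5  p_k/q_k = 5/1
k=1  a_k=10  p_k/q_k = 51/10
fundamental: x₁=51, y₁=10  (since 2601 − 26·100 = 1)
k=2:  x_2 = 51·51+26·10·10 = 5201,  y_2 = 51·10+10·51 = 1020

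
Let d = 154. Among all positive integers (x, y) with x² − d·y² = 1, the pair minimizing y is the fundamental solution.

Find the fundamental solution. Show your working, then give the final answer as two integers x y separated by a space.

√154 → a₀=12, period (2,2,3,1,2,1,3,2,2,24); ℓ=10 even so k=9
a_0=12:  p_0=12·1+0=12,  q_0=12·0+1=1
…
a_2=2:  p_2=2·25+12=62,  q_2=2·2+1=5
a_3=3:  p_3=3·62+25=211,  q_3=3·5+2=17
…
a_5=2:  p_5=2·273+211=757,  q_5=2·22+17=61
…
a_7=3:  p_7=3·1030+757=3847,  q_7=3·83+61=310
a_8=2:  p_8=2·3847+1030=8724,  q_8=2·310+83=703
a_9=2:  p_9=2·8724+3847=21295,  q_9=2·703+310=1716
fundamental: x₁=21295, y₁=1716  (since 453477025 − 154·2944656 = 1)

21295 1716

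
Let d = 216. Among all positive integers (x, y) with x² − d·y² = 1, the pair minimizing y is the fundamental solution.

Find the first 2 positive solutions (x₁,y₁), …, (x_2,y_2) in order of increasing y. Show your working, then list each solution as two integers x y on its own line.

√216 → a₀=14, period (1,2,3,2,1,28); ℓ=6 even so k=5
step 0: (14, 1)  from 14·(1,0) + (0,1)
…
step 2: (44, 3)  from 2·(15,1) + (14,1)
…
step 4: (338, 23)  from 2·(147,10) + (44,3)
step 5: (485, 33)  from 1·(338,23) + (147,10)
→ (485, 33).  Check: 485²=235225, 216·33²=235224, difference 1.
(485+33√216)^2 = 470449 + 32010√216

485 33
470449 32010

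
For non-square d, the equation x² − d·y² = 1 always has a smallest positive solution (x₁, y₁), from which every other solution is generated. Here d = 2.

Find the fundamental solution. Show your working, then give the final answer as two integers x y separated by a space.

3 2

√2 = [1; 2, …], period ℓ=1 (odd) → k=1
i=0: a=1 ⇒ p=1, q=1
i=1: a=2 ⇒ p=3, q=2
→ (3, 2).  Check: 3²=9, 2·2²=8, difference 1.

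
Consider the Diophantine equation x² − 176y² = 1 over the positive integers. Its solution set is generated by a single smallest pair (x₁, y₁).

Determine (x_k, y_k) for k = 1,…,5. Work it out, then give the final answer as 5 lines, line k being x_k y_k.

199 15
79201 5970
31521799 2376045
12545596801 945659940
4993116004999 376370280075

d=176: √d = [13; 3,1,3,26] (ℓ=4, even), read p_3/q_3
i=0: a=13 ⇒ p=13, q=1
…
i=2: a=1 ⇒ p=53, q=4
i=3: a=3 ⇒ p=199, q=15
→ (199, 15).  Check: 199²=39601, 176·15²=39600, difference 1.
n=2: (199,15)∘(199,15) = (199·199+176·15·15, 199·15+15·199) = (79201,5970)
n=3: (79201,5970)∘(199,15) = (199·79201+176·15·5970, 199·5970+15·79201) = (31521799,2376045)
n=4: (31521799,2376045)∘(199,15) = (199·31521799+176·15·2376045, 199·2376045+15·31521799) = (12545596801,945659940)
n=5: (12545596801,945659940)∘(199,15) = (199·12545596801+176·15·945659940, 199·945659940+15·12545596801) = (4993116004999,376370280075)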